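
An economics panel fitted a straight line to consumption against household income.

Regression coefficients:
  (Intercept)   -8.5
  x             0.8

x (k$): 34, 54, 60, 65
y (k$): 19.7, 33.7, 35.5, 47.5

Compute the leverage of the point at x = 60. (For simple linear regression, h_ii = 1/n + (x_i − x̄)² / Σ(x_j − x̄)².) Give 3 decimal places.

x̄ = (34 + 54 + 60 + 65)/4 = 53.25
Σ(x − x̄)² = 370.562 + 0.5625 + 45.5625 + 138.062 = 554.75
h = 1/4 + (6.75)²/554.75 = 0.25 + 0.0821316 = 0.332

h = 0.332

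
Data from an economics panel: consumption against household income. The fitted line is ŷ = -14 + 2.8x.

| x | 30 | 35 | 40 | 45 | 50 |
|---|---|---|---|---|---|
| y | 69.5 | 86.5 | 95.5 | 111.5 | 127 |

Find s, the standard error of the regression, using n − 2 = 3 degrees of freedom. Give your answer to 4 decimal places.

x=30: ŷ = -14 + 2.8·30 = 70; e = 69.5 − 70 = -0.5
x=35: ŷ = -14 + 2.8·35 = 84; e = 86.5 − 84 = 2.5
x=40: ŷ = -14 + 2.8·40 = 98; e = 95.5 − 98 = -2.5
x=45: ŷ = -14 + 2.8·45 = 112; e = 111.5 − 112 = -0.5
x=50: ŷ = -14 + 2.8·50 = 126; e = 127 − 126 = 1
SSE = 0.25 + 6.25 + 6.25 + 0.25 + 1 = 14
s = √(14/3) = √4.66667 ≈ 2.1602

s = 2.1602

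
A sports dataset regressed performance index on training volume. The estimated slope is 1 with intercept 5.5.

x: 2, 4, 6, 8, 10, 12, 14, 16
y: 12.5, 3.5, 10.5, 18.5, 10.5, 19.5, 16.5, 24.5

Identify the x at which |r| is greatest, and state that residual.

x=2: ŷ = 5.5 + 2 = 7.5; r = 12.5 − 7.5 = 5
x=4: ŷ = 5.5 + 4 = 9.5; r = 3.5 − 9.5 = -6
x=6: ŷ = 5.5 + 6 = 11.5; r = 10.5 − 11.5 = -1
x=8: ŷ = 5.5 + 8 = 13.5; r = 18.5 − 13.5 = 5
x=10: ŷ = 5.5 + 10 = 15.5; r = 10.5 − 15.5 = -5
x=12: ŷ = 5.5 + 12 = 17.5; r = 19.5 − 17.5 = 2
x=14: ŷ = 5.5 + 14 = 19.5; r = 16.5 − 19.5 = -3
x=16: ŷ = 5.5 + 16 = 21.5; r = 24.5 − 21.5 = 3
Largest |r| is 6 at x = 4, residual -6.

x = 4, r = -6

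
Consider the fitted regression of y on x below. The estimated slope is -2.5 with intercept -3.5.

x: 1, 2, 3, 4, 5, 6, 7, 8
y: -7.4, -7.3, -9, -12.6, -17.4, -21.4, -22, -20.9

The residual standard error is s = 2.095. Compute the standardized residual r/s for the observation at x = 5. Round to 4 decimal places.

-0.6683

ŷ = -3.5 − 2.5·5 = -16
r = -17.4 − (-16) = -1.4
r/s = -1.4 / 2.095 = -0.6683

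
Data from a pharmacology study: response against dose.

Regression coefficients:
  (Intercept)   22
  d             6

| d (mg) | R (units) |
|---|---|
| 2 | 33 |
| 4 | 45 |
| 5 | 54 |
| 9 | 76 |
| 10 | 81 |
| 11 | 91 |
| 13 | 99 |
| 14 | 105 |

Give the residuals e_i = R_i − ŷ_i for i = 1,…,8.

d=2: ŷ = 22 + 6·2 = 34; e = 33 − 34 = -1
d=4: ŷ = 22 + 6·4 = 46; e = 45 − 46 = -1
d=5: ŷ = 22 + 6·5 = 52; e = 54 − 52 = 2
d=9: ŷ = 22 + 6·9 = 76; e = 76 − 76 = 0
d=10: ŷ = 22 + 6·10 = 82; e = 81 − 82 = -1
d=11: ŷ = 22 + 6·11 = 88; e = 91 − 88 = 3
d=13: ŷ = 22 + 6·13 = 100; e = 99 − 100 = -1
d=14: ŷ = 22 + 6·14 = 106; e = 105 − 106 = -1

-1, -1, 2, 0, -1, 3, -1, -1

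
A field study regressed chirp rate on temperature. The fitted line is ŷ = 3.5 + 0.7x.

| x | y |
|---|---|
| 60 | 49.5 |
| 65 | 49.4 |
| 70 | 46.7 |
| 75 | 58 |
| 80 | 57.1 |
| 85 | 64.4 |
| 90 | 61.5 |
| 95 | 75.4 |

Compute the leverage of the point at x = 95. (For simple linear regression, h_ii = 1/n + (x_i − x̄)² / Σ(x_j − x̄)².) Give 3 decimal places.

h = 0.417

x̄ = (60 + 65 + 70 + 75 + 80 + 85 + 90 + 95)/8 = 77.5
Σ(x − x̄)² = 306.25 + 156.25 + 56.25 + 6.25 + 6.25 + 56.25 + 156.25 + 306.25 = 1050
h = 1/8 + (17.5)²/1050 = 0.125 + 0.291667 = 0.417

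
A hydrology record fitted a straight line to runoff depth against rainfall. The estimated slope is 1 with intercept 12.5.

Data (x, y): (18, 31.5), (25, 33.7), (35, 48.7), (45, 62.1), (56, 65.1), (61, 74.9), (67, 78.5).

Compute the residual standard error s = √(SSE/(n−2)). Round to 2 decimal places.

x=18: ŷ = 12.5 + 18 = 30.5; r = 31.5 − 30.5 = 1
x=25: ŷ = 12.5 + 25 = 37.5; r = 33.7 − 37.5 = -3.8
x=35: ŷ = 12.5 + 35 = 47.5; r = 48.7 − 47.5 = 1.2
x=45: ŷ = 12.5 + 45 = 57.5; r = 62.1 − 57.5 = 4.6
x=56: ŷ = 12.5 + 56 = 68.5; r = 65.1 − 68.5 = -3.4
x=61: ŷ = 12.5 + 61 = 73.5; r = 74.9 − 73.5 = 1.4
x=67: ŷ = 12.5 + 67 = 79.5; r = 78.5 − 79.5 = -1
SSE = 1 + 14.44 + 1.44 + 21.16 + 11.56 + 1.96 + 1 = 52.56
s = √(52.56/5) = √10.512 ≈ 3.24

s = 3.24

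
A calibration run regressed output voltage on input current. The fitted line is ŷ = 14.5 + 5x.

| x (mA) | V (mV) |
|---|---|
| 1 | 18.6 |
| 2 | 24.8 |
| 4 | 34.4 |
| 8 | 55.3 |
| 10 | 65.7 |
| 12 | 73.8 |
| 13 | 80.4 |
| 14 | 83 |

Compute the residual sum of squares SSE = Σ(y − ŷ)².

x=1: ŷ = 14.5 + 5·1 = 19.5; r = 18.6 − 19.5 = -0.9
x=2: ŷ = 14.5 + 5·2 = 24.5; r = 24.8 − 24.5 = 0.3
x=4: ŷ = 14.5 + 5·4 = 34.5; r = 34.4 − 34.5 = -0.1
x=8: ŷ = 14.5 + 5·8 = 54.5; r = 55.3 − 54.5 = 0.8
x=10: ŷ = 14.5 + 5·10 = 64.5; r = 65.7 − 64.5 = 1.2
x=12: ŷ = 14.5 + 5·12 = 74.5; r = 73.8 − 74.5 = -0.7
x=13: ŷ = 14.5 + 5·13 = 79.5; r = 80.4 − 79.5 = 0.9
x=14: ŷ = 14.5 + 5·14 = 84.5; r = 83 − 84.5 = -1.5
SSE = 0.81 + 0.09 + 0.01 + 0.64 + 1.44 + 0.49 + 0.81 + 2.25 = 6.54

SSE = 6.54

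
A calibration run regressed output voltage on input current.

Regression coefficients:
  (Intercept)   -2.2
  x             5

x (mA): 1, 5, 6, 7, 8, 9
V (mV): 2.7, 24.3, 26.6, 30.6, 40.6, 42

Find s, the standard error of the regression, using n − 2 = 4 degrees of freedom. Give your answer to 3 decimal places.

x=1: V̂ = -2.2 + 5·1 = 2.8; e = 2.7 − 2.8 = -0.1
x=5: V̂ = -2.2 + 5·5 = 22.8; e = 24.3 − 22.8 = 1.5
x=6: V̂ = -2.2 + 5·6 = 27.8; e = 26.6 − 27.8 = -1.2
x=7: V̂ = -2.2 + 5·7 = 32.8; e = 30.6 − 32.8 = -2.2
x=8: V̂ = -2.2 + 5·8 = 37.8; e = 40.6 − 37.8 = 2.8
x=9: V̂ = -2.2 + 5·9 = 42.8; e = 42 − 42.8 = -0.8
SSE = 0.01 + 2.25 + 1.44 + 4.84 + 7.84 + 0.64 = 17.02
s = √(17.02/4) = √4.255 ≈ 2.063

s = 2.063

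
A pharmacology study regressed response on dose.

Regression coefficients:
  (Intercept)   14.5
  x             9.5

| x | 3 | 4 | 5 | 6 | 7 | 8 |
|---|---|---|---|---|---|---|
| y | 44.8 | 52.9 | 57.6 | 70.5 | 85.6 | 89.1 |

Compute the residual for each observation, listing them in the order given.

1.8, 0.4, -4.4, -1, 4.6, -1.4

x=3: ŷ = 14.5 + 9.5·3 = 43; r = 44.8 − 43 = 1.8
x=4: ŷ = 14.5 + 9.5·4 = 52.5; r = 52.9 − 52.5 = 0.4
x=5: ŷ = 14.5 + 9.5·5 = 62; r = 57.6 − 62 = -4.4
x=6: ŷ = 14.5 + 9.5·6 = 71.5; r = 70.5 − 71.5 = -1
x=7: ŷ = 14.5 + 9.5·7 = 81; r = 85.6 − 81 = 4.6
x=8: ŷ = 14.5 + 9.5·8 = 90.5; r = 89.1 − 90.5 = -1.4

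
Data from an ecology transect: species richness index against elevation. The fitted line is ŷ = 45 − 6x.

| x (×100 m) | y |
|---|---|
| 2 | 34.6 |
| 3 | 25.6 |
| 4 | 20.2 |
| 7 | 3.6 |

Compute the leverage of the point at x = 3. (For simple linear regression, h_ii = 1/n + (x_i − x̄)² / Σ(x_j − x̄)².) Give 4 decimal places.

x̄ = (2 + 3 + 4 + 7)/4 = 4
Σ(x − x̄)² = 4 + 1 + 0 + 9 = 14
h = 1/4 + (-1)²/14 = 0.25 + 0.0714286 = 0.3214

h = 0.3214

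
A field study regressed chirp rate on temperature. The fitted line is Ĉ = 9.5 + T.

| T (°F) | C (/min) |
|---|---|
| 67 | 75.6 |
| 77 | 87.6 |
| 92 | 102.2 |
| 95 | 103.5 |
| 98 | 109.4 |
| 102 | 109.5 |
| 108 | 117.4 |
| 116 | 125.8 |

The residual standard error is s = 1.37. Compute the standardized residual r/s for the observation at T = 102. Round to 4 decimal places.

Ĉ = 9.5 + 102 = 111.5
r = 109.5 − 111.5 = -2
r/s = -2 / 1.37 = -1.4599

-1.4599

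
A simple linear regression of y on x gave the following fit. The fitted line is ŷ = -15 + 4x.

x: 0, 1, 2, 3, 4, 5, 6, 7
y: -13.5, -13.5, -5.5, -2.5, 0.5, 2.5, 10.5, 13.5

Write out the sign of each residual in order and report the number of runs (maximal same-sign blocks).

x=0: ŷ = -15 + 4·0 = -15; r = -13.5 − (-15) = 1.5
x=1: ŷ = -15 + 4·1 = -11; r = -13.5 − (-11) = -2.5
x=2: ŷ = -15 + 4·2 = -7; r = -5.5 − (-7) = 1.5
x=3: ŷ = -15 + 4·3 = -3; r = -2.5 − (-3) = 0.5
x=4: ŷ = -15 + 4·4 = 1; r = 0.5 − 1 = -0.5
x=5: ŷ = -15 + 4·5 = 5; r = 2.5 − 5 = -2.5
x=6: ŷ = -15 + 4·6 = 9; r = 10.5 − 9 = 1.5
x=7: ŷ = -15 + 4·7 = 13; r = 13.5 − 13 = 0.5
Signs: + − + + − − + +
Runs: +×1, −×1, +×2, −×2, +×2 → 5

5 runs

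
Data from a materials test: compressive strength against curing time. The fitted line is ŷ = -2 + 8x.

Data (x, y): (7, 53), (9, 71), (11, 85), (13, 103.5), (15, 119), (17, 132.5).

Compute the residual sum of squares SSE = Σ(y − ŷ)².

SSE = 8.5

x=7: ŷ = -2 + 8·7 = 54; r = 53 − 54 = -1
x=9: ŷ = -2 + 8·9 = 70; r = 71 − 70 = 1
x=11: ŷ = -2 + 8·11 = 86; r = 85 − 86 = -1
x=13: ŷ = -2 + 8·13 = 102; r = 103.5 − 102 = 1.5
x=15: ŷ = -2 + 8·15 = 118; r = 119 − 118 = 1
x=17: ŷ = -2 + 8·17 = 134; r = 132.5 − 134 = -1.5
SSE = 1 + 1 + 1 + 2.25 + 1 + 2.25 = 8.5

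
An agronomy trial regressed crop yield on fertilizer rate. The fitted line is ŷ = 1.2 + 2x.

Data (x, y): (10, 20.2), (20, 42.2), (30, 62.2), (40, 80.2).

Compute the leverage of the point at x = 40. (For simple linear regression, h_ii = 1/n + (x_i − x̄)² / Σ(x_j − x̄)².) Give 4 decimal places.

h = 0.7000

x̄ = (10 + 20 + 30 + 40)/4 = 25
Σ(x − x̄)² = 225 + 25 + 25 + 225 = 500
h = 1/4 + (15)²/500 = 0.25 + 0.45 = 0.7000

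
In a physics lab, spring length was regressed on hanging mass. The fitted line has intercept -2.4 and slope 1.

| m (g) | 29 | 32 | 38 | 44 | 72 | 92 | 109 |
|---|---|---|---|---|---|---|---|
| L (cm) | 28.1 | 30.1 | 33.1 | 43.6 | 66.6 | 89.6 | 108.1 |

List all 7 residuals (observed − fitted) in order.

m=29: ŷ = -2.4 + 29 = 26.6; r = 28.1 − 26.6 = 1.5
m=32: ŷ = -2.4 + 32 = 29.6; r = 30.1 − 29.6 = 0.5
m=38: ŷ = -2.4 + 38 = 35.6; r = 33.1 − 35.6 = -2.5
m=44: ŷ = -2.4 + 44 = 41.6; r = 43.6 − 41.6 = 2
m=72: ŷ = -2.4 + 72 = 69.6; r = 66.6 − 69.6 = -3
m=92: ŷ = -2.4 + 92 = 89.6; r = 89.6 − 89.6 = 0
m=109: ŷ = -2.4 + 109 = 106.6; r = 108.1 − 106.6 = 1.5

1.5, 0.5, -2.5, 2, -3, 0, 1.5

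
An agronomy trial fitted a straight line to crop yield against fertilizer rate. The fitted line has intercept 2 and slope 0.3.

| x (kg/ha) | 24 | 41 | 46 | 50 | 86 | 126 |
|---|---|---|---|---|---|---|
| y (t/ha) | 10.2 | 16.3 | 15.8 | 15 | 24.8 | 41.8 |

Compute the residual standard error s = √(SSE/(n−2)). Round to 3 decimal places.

x=24: ŷ = 2 + 0.3·24 = 9.2; r = 10.2 − 9.2 = 1
x=41: ŷ = 2 + 0.3·41 = 14.3; r = 16.3 − 14.3 = 2
x=46: ŷ = 2 + 0.3·46 = 15.8; r = 15.8 − 15.8 = 0
x=50: ŷ = 2 + 0.3·50 = 17; r = 15 − 17 = -2
x=86: ŷ = 2 + 0.3·86 = 27.8; r = 24.8 − 27.8 = -3
x=126: ŷ = 2 + 0.3·126 = 39.8; r = 41.8 − 39.8 = 2
SSE = 1 + 4 + 0 + 4 + 9 + 4 = 22
s = √(22/4) = √5.5 ≈ 2.345

s = 2.345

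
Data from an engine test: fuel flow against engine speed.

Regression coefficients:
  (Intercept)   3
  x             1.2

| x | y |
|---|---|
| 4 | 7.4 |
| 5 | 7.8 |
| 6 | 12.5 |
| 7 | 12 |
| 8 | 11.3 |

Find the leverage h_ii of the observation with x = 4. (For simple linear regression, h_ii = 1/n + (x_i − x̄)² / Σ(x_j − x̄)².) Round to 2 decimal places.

h = 0.60

x̄ = (4 + 5 + 6 + 7 + 8)/5 = 6
Σ(x − x̄)² = 4 + 1 + 0 + 1 + 4 = 10
h = 1/5 + (-2)²/10 = 0.2 + 0.4 = 0.60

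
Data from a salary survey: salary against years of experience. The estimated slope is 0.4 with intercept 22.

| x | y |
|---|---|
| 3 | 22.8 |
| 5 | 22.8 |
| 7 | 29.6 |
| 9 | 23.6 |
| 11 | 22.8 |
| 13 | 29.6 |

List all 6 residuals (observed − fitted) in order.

-0.4, -1.2, 4.8, -2, -3.6, 2.4

x=3: ŷ = 22 + 0.4·3 = 23.2; r = 22.8 − 23.2 = -0.4
x=5: ŷ = 22 + 0.4·5 = 24; r = 22.8 − 24 = -1.2
x=7: ŷ = 22 + 0.4·7 = 24.8; r = 29.6 − 24.8 = 4.8
x=9: ŷ = 22 + 0.4·9 = 25.6; r = 23.6 − 25.6 = -2
x=11: ŷ = 22 + 0.4·11 = 26.4; r = 22.8 − 26.4 = -3.6
x=13: ŷ = 22 + 0.4·13 = 27.2; r = 29.6 − 27.2 = 2.4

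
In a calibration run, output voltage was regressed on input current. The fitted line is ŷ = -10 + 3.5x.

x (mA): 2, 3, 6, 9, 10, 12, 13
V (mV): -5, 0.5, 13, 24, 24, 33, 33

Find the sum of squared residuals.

x=2: ŷ = -10 + 3.5·2 = -3; r = -5 − (-3) = -2
x=3: ŷ = -10 + 3.5·3 = 0.5; r = 0.5 − 0.5 = 0
x=6: ŷ = -10 + 3.5·6 = 11; r = 13 − 11 = 2
x=9: ŷ = -10 + 3.5·9 = 21.5; r = 24 − 21.5 = 2.5
x=10: ŷ = -10 + 3.5·10 = 25; r = 24 − 25 = -1
x=12: ŷ = -10 + 3.5·12 = 32; r = 33 − 32 = 1
x=13: ŷ = -10 + 3.5·13 = 35.5; r = 33 − 35.5 = -2.5
SSE = 4 + 0 + 4 + 6.25 + 1 + 1 + 6.25 = 22.5

SSE = 22.5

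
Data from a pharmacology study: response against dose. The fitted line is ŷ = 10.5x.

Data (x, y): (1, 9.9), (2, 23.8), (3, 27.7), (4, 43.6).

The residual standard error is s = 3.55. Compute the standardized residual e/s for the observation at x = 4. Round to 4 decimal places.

ŷ = 10.5·4 = 42
e = 43.6 − 42 = 1.6
e/s = 1.6 / 3.55 = 0.4507

0.4507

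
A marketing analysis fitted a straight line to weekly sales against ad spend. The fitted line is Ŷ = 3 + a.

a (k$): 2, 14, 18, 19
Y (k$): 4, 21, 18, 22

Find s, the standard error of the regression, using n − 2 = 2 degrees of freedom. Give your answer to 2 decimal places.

a=2: Ŷ = 3 + 2 = 5; e = 4 − 5 = -1
a=14: Ŷ = 3 + 14 = 17; e = 21 − 17 = 4
a=18: Ŷ = 3 + 18 = 21; e = 18 − 21 = -3
a=19: Ŷ = 3 + 19 = 22; e = 22 − 22 = 0
SSE = 1 + 16 + 9 + 0 = 26
s = √(26/2) = √13 ≈ 3.61

s = 3.61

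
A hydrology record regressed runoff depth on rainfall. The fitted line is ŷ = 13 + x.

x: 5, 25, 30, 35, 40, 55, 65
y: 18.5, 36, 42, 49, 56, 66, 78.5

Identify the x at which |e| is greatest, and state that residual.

x=5: ŷ = 13 + 5 = 18; e = 18.5 − 18 = 0.5
x=25: ŷ = 13 + 25 = 38; e = 36 − 38 = -2
x=30: ŷ = 13 + 30 = 43; e = 42 − 43 = -1
x=35: ŷ = 13 + 35 = 48; e = 49 − 48 = 1
x=40: ŷ = 13 + 40 = 53; e = 56 − 53 = 3
x=55: ŷ = 13 + 55 = 68; e = 66 − 68 = -2
x=65: ŷ = 13 + 65 = 78; e = 78.5 − 78 = 0.5
Largest |e| is 3 at x = 40, residual 3.

x = 40, e = 3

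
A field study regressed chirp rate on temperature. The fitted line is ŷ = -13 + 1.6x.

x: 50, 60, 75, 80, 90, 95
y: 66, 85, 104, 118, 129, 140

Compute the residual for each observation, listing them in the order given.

x=50: ŷ = -13 + 1.6·50 = 67; e = 66 − 67 = -1
x=60: ŷ = -13 + 1.6·60 = 83; e = 85 − 83 = 2
x=75: ŷ = -13 + 1.6·75 = 107; e = 104 − 107 = -3
x=80: ŷ = -13 + 1.6·80 = 115; e = 118 − 115 = 3
x=90: ŷ = -13 + 1.6·90 = 131; e = 129 − 131 = -2
x=95: ŷ = -13 + 1.6·95 = 139; e = 140 − 139 = 1

-1, 2, -3, 3, -2, 1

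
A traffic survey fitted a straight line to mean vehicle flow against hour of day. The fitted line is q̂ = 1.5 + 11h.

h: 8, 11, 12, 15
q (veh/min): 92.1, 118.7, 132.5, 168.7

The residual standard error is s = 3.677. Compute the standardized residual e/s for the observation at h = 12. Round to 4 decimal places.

-0.2720

q̂ = 1.5 + 11·12 = 133.5
e = 132.5 − 133.5 = -1
e/s = -1 / 3.677 = -0.2720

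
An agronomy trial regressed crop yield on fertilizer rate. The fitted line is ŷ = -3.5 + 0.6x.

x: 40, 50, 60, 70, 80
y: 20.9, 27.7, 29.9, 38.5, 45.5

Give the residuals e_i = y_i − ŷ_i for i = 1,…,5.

x=40: ŷ = -3.5 + 0.6·40 = 20.5; e = 20.9 − 20.5 = 0.4
x=50: ŷ = -3.5 + 0.6·50 = 26.5; e = 27.7 − 26.5 = 1.2
x=60: ŷ = -3.5 + 0.6·60 = 32.5; e = 29.9 − 32.5 = -2.6
x=70: ŷ = -3.5 + 0.6·70 = 38.5; e = 38.5 − 38.5 = 0
x=80: ŷ = -3.5 + 0.6·80 = 44.5; e = 45.5 − 44.5 = 1

0.4, 1.2, -2.6, 0, 1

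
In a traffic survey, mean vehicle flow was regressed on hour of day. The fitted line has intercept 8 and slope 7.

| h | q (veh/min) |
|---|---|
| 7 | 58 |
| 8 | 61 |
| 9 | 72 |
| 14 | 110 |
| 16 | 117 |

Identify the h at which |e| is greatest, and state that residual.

h = 14, e = 4

h=7: q̂ = 8 + 7·7 = 57; e = 58 − 57 = 1
h=8: q̂ = 8 + 7·8 = 64; e = 61 − 64 = -3
h=9: q̂ = 8 + 7·9 = 71; e = 72 − 71 = 1
h=14: q̂ = 8 + 7·14 = 106; e = 110 − 106 = 4
h=16: q̂ = 8 + 7·16 = 120; e = 117 − 120 = -3
Largest |e| is 4 at h = 14, residual 4.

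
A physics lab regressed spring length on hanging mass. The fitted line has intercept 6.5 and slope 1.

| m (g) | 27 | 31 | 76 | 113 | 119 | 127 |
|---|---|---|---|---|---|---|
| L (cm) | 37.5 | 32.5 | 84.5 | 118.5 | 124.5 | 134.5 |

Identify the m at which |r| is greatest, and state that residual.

m=27: ŷ = 6.5 + 27 = 33.5; r = 37.5 − 33.5 = 4
m=31: ŷ = 6.5 + 31 = 37.5; r = 32.5 − 37.5 = -5
m=76: ŷ = 6.5 + 76 = 82.5; r = 84.5 − 82.5 = 2
m=113: ŷ = 6.5 + 113 = 119.5; r = 118.5 − 119.5 = -1
m=119: ŷ = 6.5 + 119 = 125.5; r = 124.5 − 125.5 = -1
m=127: ŷ = 6.5 + 127 = 133.5; r = 134.5 − 133.5 = 1
Largest |r| is 5 at m = 31, residual -5.

m = 31, r = -5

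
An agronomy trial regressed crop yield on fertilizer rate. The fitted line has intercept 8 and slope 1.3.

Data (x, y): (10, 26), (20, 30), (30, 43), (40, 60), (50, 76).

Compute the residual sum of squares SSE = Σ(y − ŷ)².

SSE = 66

x=10: ŷ = 8 + 1.3·10 = 21; r = 26 − 21 = 5
x=20: ŷ = 8 + 1.3·20 = 34; r = 30 − 34 = -4
x=30: ŷ = 8 + 1.3·30 = 47; r = 43 − 47 = -4
x=40: ŷ = 8 + 1.3·40 = 60; r = 60 − 60 = 0
x=50: ŷ = 8 + 1.3·50 = 73; r = 76 − 73 = 3
SSE = 25 + 16 + 16 + 0 + 9 = 66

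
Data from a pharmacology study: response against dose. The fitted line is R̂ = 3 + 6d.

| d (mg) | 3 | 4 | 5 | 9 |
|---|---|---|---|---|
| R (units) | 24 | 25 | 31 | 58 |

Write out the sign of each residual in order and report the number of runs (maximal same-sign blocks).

3 runs

d=3: R̂ = 3 + 6·3 = 21; e = 24 − 21 = 3
d=4: R̂ = 3 + 6·4 = 27; e = 25 − 27 = -2
d=5: R̂ = 3 + 6·5 = 33; e = 31 − 33 = -2
d=9: R̂ = 3 + 6·9 = 57; e = 58 − 57 = 1
Signs: + − − +
Runs: +×1, −×2, +×1 → 3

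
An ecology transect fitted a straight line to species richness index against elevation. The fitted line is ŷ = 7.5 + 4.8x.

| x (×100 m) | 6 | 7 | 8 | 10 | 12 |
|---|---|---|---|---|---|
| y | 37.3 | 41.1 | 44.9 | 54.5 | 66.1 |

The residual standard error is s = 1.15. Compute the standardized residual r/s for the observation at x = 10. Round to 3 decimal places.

ŷ = 7.5 + 4.8·10 = 55.5
r = 54.5 − 55.5 = -1
r/s = -1 / 1.15 = -0.870

-0.870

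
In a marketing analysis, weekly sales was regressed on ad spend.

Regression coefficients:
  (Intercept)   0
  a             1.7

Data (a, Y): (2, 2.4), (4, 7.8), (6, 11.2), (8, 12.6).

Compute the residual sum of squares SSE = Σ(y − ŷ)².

SSE = 4

a=2: Ŷ = 1.7·2 = 3.4; e = 2.4 − 3.4 = -1
a=4: Ŷ = 1.7·4 = 6.8; e = 7.8 − 6.8 = 1
a=6: Ŷ = 1.7·6 = 10.2; e = 11.2 − 10.2 = 1
a=8: Ŷ = 1.7·8 = 13.6; e = 12.6 − 13.6 = -1
SSE = 1 + 1 + 1 + 1 = 4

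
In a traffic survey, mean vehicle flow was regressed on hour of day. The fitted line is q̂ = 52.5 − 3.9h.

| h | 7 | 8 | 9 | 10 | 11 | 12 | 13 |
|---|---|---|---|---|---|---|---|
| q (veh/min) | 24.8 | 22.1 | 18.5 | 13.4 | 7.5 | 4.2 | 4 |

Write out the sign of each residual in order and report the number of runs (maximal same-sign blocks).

h=7: q̂ = 52.5 − 3.9·7 = 25.2; e = 24.8 − 25.2 = -0.4
h=8: q̂ = 52.5 − 3.9·8 = 21.3; e = 22.1 − 21.3 = 0.8
h=9: q̂ = 52.5 − 3.9·9 = 17.4; e = 18.5 − 17.4 = 1.1
h=10: q̂ = 52.5 − 3.9·10 = 13.5; e = 13.4 − 13.5 = -0.1
h=11: q̂ = 52.5 − 3.9·11 = 9.6; e = 7.5 − 9.6 = -2.1
h=12: q̂ = 52.5 − 3.9·12 = 5.7; e = 4.2 − 5.7 = -1.5
h=13: q̂ = 52.5 − 3.9·13 = 1.8; e = 4 − 1.8 = 2.2
Signs: − + + − − − +
Runs: −×1, +×2, −×3, +×1 → 4

4 runs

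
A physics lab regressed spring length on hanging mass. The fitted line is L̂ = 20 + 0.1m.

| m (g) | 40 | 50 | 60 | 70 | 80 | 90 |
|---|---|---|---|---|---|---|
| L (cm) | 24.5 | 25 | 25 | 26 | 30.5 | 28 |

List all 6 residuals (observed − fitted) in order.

0.5, 0, -1, -1, 2.5, -1

m=40: L̂ = 20 + 0.1·40 = 24; r = 24.5 − 24 = 0.5
m=50: L̂ = 20 + 0.1·50 = 25; r = 25 − 25 = 0
m=60: L̂ = 20 + 0.1·60 = 26; r = 25 − 26 = -1
m=70: L̂ = 20 + 0.1·70 = 27; r = 26 − 27 = -1
m=80: L̂ = 20 + 0.1·80 = 28; r = 30.5 − 28 = 2.5
m=90: L̂ = 20 + 0.1·90 = 29; r = 28 − 29 = -1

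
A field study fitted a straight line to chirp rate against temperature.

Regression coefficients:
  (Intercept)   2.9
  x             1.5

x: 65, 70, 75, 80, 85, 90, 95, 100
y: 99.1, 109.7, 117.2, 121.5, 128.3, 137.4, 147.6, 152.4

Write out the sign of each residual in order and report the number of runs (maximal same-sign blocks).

5 runs

x=65: ŷ = 2.9 + 1.5·65 = 100.4; r = 99.1 − 100.4 = -1.3
x=70: ŷ = 2.9 + 1.5·70 = 107.9; r = 109.7 − 107.9 = 1.8
x=75: ŷ = 2.9 + 1.5·75 = 115.4; r = 117.2 − 115.4 = 1.8
x=80: ŷ = 2.9 + 1.5·80 = 122.9; r = 121.5 − 122.9 = -1.4
x=85: ŷ = 2.9 + 1.5·85 = 130.4; r = 128.3 − 130.4 = -2.1
x=90: ŷ = 2.9 + 1.5·90 = 137.9; r = 137.4 − 137.9 = -0.5
x=95: ŷ = 2.9 + 1.5·95 = 145.4; r = 147.6 − 145.4 = 2.2
x=100: ŷ = 2.9 + 1.5·100 = 152.9; r = 152.4 − 152.9 = -0.5
Signs: − + + − − − + −
Runs: −×1, +×2, −×3, +×1, −×1 → 5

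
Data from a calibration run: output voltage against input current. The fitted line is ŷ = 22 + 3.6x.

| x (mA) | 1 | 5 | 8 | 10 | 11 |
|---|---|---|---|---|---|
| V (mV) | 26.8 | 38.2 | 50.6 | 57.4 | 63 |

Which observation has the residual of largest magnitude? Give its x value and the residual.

x = 5, r = -1.8

x=1: ŷ = 22 + 3.6·1 = 25.6; r = 26.8 − 25.6 = 1.2
x=5: ŷ = 22 + 3.6·5 = 40; r = 38.2 − 40 = -1.8
x=8: ŷ = 22 + 3.6·8 = 50.8; r = 50.6 − 50.8 = -0.2
x=10: ŷ = 22 + 3.6·10 = 58; r = 57.4 − 58 = -0.6
x=11: ŷ = 22 + 3.6·11 = 61.6; r = 63 − 61.6 = 1.4
Largest |r| is 1.8 at x = 5, residual -1.8.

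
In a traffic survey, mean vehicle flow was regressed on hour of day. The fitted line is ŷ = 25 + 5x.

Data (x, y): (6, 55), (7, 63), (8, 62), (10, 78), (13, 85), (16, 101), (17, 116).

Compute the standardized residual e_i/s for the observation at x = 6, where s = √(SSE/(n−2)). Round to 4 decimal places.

0.0000

x=6: ŷ = 25 + 5·6 = 55; e = 55 − 55 = 0
x=7: ŷ = 25 + 5·7 = 60; e = 63 − 60 = 3
x=8: ŷ = 25 + 5·8 = 65; e = 62 − 65 = -3
x=10: ŷ = 25 + 5·10 = 75; e = 78 − 75 = 3
x=13: ŷ = 25 + 5·13 = 90; e = 85 − 90 = -5
x=16: ŷ = 25 + 5·16 = 105; e = 101 − 105 = -4
x=17: ŷ = 25 + 5·17 = 110; e = 116 − 110 = 6
SSE = 0 + 9 + 9 + 9 + 25 + 16 + 36 = 104
s = √(104/5) = 4.5607
e/s = 0 / 4.5607 = 0.0000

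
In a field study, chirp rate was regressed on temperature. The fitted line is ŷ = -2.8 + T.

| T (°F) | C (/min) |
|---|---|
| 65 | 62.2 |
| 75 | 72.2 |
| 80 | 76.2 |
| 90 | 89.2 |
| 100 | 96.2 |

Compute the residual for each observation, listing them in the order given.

T=65: ŷ = -2.8 + 65 = 62.2; r = 62.2 − 62.2 = 0
T=75: ŷ = -2.8 + 75 = 72.2; r = 72.2 − 72.2 = 0
T=80: ŷ = -2.8 + 80 = 77.2; r = 76.2 − 77.2 = -1
T=90: ŷ = -2.8 + 90 = 87.2; r = 89.2 − 87.2 = 2
T=100: ŷ = -2.8 + 100 = 97.2; r = 96.2 − 97.2 = -1

0, 0, -1, 2, -1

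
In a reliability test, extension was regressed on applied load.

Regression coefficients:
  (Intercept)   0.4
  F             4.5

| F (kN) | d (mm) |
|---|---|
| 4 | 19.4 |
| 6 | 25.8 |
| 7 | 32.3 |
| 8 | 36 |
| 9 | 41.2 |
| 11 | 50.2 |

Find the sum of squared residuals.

F=4: d̂ = 0.4 + 4.5·4 = 18.4; r = 19.4 − 18.4 = 1
F=6: d̂ = 0.4 + 4.5·6 = 27.4; r = 25.8 − 27.4 = -1.6
F=7: d̂ = 0.4 + 4.5·7 = 31.9; r = 32.3 − 31.9 = 0.4
F=8: d̂ = 0.4 + 4.5·8 = 36.4; r = 36 − 36.4 = -0.4
F=9: d̂ = 0.4 + 4.5·9 = 40.9; r = 41.2 − 40.9 = 0.3
F=11: d̂ = 0.4 + 4.5·11 = 49.9; r = 50.2 − 49.9 = 0.3
SSE = 1 + 2.56 + 0.16 + 0.16 + 0.09 + 0.09 = 4.06

SSE = 4.06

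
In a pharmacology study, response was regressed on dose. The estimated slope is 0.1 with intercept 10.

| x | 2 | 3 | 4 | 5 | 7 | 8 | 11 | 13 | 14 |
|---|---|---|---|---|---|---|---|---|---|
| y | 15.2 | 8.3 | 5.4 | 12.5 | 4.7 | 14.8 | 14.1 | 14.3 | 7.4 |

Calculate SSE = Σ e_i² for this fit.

SSE = 144

x=2: ŷ = 10 + 0.1·2 = 10.2; e = 15.2 − 10.2 = 5
x=3: ŷ = 10 + 0.1·3 = 10.3; e = 8.3 − 10.3 = -2
x=4: ŷ = 10 + 0.1·4 = 10.4; e = 5.4 − 10.4 = -5
x=5: ŷ = 10 + 0.1·5 = 10.5; e = 12.5 − 10.5 = 2
x=7: ŷ = 10 + 0.1·7 = 10.7; e = 4.7 − 10.7 = -6
x=8: ŷ = 10 + 0.1·8 = 10.8; e = 14.8 − 10.8 = 4
x=11: ŷ = 10 + 0.1·11 = 11.1; e = 14.1 − 11.1 = 3
x=13: ŷ = 10 + 0.1·13 = 11.3; e = 14.3 − 11.3 = 3
x=14: ŷ = 10 + 0.1·14 = 11.4; e = 7.4 − 11.4 = -4
SSE = 25 + 4 + 25 + 4 + 36 + 16 + 9 + 9 + 16 = 144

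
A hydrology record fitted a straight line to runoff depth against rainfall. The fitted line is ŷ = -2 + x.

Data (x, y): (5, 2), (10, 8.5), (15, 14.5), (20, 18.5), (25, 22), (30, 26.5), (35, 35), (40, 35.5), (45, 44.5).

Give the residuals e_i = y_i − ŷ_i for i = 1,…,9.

-1, 0.5, 1.5, 0.5, -1, -1.5, 2, -2.5, 1.5

x=5: ŷ = -2 + 5 = 3; e = 2 − 3 = -1
x=10: ŷ = -2 + 10 = 8; e = 8.5 − 8 = 0.5
x=15: ŷ = -2 + 15 = 13; e = 14.5 − 13 = 1.5
x=20: ŷ = -2 + 20 = 18; e = 18.5 − 18 = 0.5
x=25: ŷ = -2 + 25 = 23; e = 22 − 23 = -1
x=30: ŷ = -2 + 30 = 28; e = 26.5 − 28 = -1.5
x=35: ŷ = -2 + 35 = 33; e = 35 − 33 = 2
x=40: ŷ = -2 + 40 = 38; e = 35.5 − 38 = -2.5
x=45: ŷ = -2 + 45 = 43; e = 44.5 − 43 = 1.5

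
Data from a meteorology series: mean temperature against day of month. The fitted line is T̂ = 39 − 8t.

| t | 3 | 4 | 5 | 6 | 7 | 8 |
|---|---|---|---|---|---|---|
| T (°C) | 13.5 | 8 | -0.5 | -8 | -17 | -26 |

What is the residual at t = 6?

T̂ = 39 − 8·6 = -9
e = -8 − (-9) = 1

e = 1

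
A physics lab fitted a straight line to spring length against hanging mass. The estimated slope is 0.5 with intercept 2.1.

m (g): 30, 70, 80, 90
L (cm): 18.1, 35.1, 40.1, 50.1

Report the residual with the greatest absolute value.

r = 3

m=30: ŷ = 2.1 + 0.5·30 = 17.1; r = 18.1 − 17.1 = 1
m=70: ŷ = 2.1 + 0.5·70 = 37.1; r = 35.1 − 37.1 = -2
m=80: ŷ = 2.1 + 0.5·80 = 42.1; r = 40.1 − 42.1 = -2
m=90: ŷ = 2.1 + 0.5·90 = 47.1; r = 50.1 − 47.1 = 3
Largest |r| is 3 at m = 90, residual 3.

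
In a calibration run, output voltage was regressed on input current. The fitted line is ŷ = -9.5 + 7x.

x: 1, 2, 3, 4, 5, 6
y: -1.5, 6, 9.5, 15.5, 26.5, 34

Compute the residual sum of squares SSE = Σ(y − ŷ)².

SSE = 19.5

x=1: ŷ = -9.5 + 7·1 = -2.5; r = -1.5 − (-2.5) = 1
x=2: ŷ = -9.5 + 7·2 = 4.5; r = 6 − 4.5 = 1.5
x=3: ŷ = -9.5 + 7·3 = 11.5; r = 9.5 − 11.5 = -2
x=4: ŷ = -9.5 + 7·4 = 18.5; r = 15.5 − 18.5 = -3
x=5: ŷ = -9.5 + 7·5 = 25.5; r = 26.5 − 25.5 = 1
x=6: ŷ = -9.5 + 7·6 = 32.5; r = 34 − 32.5 = 1.5
SSE = 1 + 2.25 + 4 + 9 + 1 + 2.25 = 19.5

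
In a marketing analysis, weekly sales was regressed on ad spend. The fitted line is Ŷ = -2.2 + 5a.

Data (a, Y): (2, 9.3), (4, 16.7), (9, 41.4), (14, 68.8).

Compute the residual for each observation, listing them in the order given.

1.5, -1.1, -1.4, 1

a=2: Ŷ = -2.2 + 5·2 = 7.8; e = 9.3 − 7.8 = 1.5
a=4: Ŷ = -2.2 + 5·4 = 17.8; e = 16.7 − 17.8 = -1.1
a=9: Ŷ = -2.2 + 5·9 = 42.8; e = 41.4 − 42.8 = -1.4
a=14: Ŷ = -2.2 + 5·14 = 67.8; e = 68.8 − 67.8 = 1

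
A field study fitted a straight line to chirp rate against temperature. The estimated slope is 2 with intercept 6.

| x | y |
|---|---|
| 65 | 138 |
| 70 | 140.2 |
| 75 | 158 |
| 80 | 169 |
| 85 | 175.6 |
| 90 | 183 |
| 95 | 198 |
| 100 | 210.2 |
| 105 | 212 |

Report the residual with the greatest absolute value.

x=65: ŷ = 6 + 2·65 = 136; r = 138 − 136 = 2
x=70: ŷ = 6 + 2·70 = 146; r = 140.2 − 146 = -5.8
x=75: ŷ = 6 + 2·75 = 156; r = 158 − 156 = 2
x=80: ŷ = 6 + 2·80 = 166; r = 169 − 166 = 3
x=85: ŷ = 6 + 2·85 = 176; r = 175.6 − 176 = -0.4
x=90: ŷ = 6 + 2·90 = 186; r = 183 − 186 = -3
x=95: ŷ = 6 + 2·95 = 196; r = 198 − 196 = 2
x=100: ŷ = 6 + 2·100 = 206; r = 210.2 − 206 = 4.2
x=105: ŷ = 6 + 2·105 = 216; r = 212 − 216 = -4
Largest |r| is 5.8 at x = 70, residual -5.8.

r = -5.8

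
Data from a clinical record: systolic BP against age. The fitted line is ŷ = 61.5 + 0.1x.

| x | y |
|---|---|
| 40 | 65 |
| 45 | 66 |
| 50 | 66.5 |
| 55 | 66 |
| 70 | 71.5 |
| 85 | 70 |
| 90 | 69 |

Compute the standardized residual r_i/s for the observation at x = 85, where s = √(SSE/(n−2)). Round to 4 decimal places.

x=40: ŷ = 61.5 + 0.1·40 = 65.5; r = 65 − 65.5 = -0.5
x=45: ŷ = 61.5 + 0.1·45 = 66; r = 66 − 66 = 0
x=50: ŷ = 61.5 + 0.1·50 = 66.5; r = 66.5 − 66.5 = 0
x=55: ŷ = 61.5 + 0.1·55 = 67; r = 66 − 67 = -1
x=70: ŷ = 61.5 + 0.1·70 = 68.5; r = 71.5 − 68.5 = 3
x=85: ŷ = 61.5 + 0.1·85 = 70; r = 70 − 70 = 0
x=90: ŷ = 61.5 + 0.1·90 = 70.5; r = 69 − 70.5 = -1.5
SSE = 0.25 + 0 + 0 + 1 + 9 + 0 + 2.25 = 12.5
s = √(12.5/5) = 1.58114
r/s = 0 / 1.58114 = 0.0000

0.0000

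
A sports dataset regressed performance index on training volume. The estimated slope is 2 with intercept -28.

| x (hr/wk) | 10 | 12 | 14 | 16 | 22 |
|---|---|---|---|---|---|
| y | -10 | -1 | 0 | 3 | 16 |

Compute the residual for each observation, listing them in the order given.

x=10: ŷ = -28 + 2·10 = -8; e = -10 − (-8) = -2
x=12: ŷ = -28 + 2·12 = -4; e = -1 − (-4) = 3
x=14: ŷ = -28 + 2·14 = 0; e = 0 − 0 = 0
x=16: ŷ = -28 + 2·16 = 4; e = 3 − 4 = -1
x=22: ŷ = -28 + 2·22 = 16; e = 16 − 16 = 0

-2, 3, 0, -1, 0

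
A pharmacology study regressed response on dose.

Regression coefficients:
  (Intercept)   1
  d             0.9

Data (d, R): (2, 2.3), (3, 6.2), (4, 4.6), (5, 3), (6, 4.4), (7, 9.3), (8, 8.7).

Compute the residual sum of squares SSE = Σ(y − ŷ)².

SSE = 21

d=2: R̂ = 1 + 0.9·2 = 2.8; e = 2.3 − 2.8 = -0.5
d=3: R̂ = 1 + 0.9·3 = 3.7; e = 6.2 − 3.7 = 2.5
d=4: R̂ = 1 + 0.9·4 = 4.6; e = 4.6 − 4.6 = 0
d=5: R̂ = 1 + 0.9·5 = 5.5; e = 3 − 5.5 = -2.5
d=6: R̂ = 1 + 0.9·6 = 6.4; e = 4.4 − 6.4 = -2
d=7: R̂ = 1 + 0.9·7 = 7.3; e = 9.3 − 7.3 = 2
d=8: R̂ = 1 + 0.9·8 = 8.2; e = 8.7 − 8.2 = 0.5
SSE = 0.25 + 6.25 + 0 + 6.25 + 4 + 4 + 0.25 = 21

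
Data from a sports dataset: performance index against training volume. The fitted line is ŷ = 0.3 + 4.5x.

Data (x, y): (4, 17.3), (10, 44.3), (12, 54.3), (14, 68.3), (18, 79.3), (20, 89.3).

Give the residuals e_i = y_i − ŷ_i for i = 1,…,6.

x=4: ŷ = 0.3 + 4.5·4 = 18.3; e = 17.3 − 18.3 = -1
x=10: ŷ = 0.3 + 4.5·10 = 45.3; e = 44.3 − 45.3 = -1
x=12: ŷ = 0.3 + 4.5·12 = 54.3; e = 54.3 − 54.3 = 0
x=14: ŷ = 0.3 + 4.5·14 = 63.3; e = 68.3 − 63.3 = 5
x=18: ŷ = 0.3 + 4.5·18 = 81.3; e = 79.3 − 81.3 = -2
x=20: ŷ = 0.3 + 4.5·20 = 90.3; e = 89.3 − 90.3 = -1

-1, -1, 0, 5, -2, -1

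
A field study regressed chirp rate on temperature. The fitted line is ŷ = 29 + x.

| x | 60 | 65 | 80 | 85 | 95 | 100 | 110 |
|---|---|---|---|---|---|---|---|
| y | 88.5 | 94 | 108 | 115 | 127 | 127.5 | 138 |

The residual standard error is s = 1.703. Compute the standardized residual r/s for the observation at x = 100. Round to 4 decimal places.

ŷ = 29 + 100 = 129
r = 127.5 − 129 = -1.5
r/s = -1.5 / 1.703 = -0.8808

-0.8808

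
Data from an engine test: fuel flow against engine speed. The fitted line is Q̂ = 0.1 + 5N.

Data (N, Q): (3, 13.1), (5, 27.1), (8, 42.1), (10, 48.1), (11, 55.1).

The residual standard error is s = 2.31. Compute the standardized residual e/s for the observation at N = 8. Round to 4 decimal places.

Q̂ = 0.1 + 5·8 = 40.1
e = 42.1 − 40.1 = 2
e/s = 2 / 2.31 = 0.8658

0.8658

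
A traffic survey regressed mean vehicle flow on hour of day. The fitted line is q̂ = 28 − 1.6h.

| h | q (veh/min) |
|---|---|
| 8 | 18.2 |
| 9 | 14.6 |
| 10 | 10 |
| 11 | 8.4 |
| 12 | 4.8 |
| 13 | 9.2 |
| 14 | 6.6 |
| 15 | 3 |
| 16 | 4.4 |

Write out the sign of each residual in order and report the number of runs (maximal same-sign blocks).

5 runs

h=8: q̂ = 28 − 1.6·8 = 15.2; e = 18.2 − 15.2 = 3
h=9: q̂ = 28 − 1.6·9 = 13.6; e = 14.6 − 13.6 = 1
h=10: q̂ = 28 − 1.6·10 = 12; e = 10 − 12 = -2
h=11: q̂ = 28 − 1.6·11 = 10.4; e = 8.4 − 10.4 = -2
h=12: q̂ = 28 − 1.6·12 = 8.8; e = 4.8 − 8.8 = -4
h=13: q̂ = 28 − 1.6·13 = 7.2; e = 9.2 − 7.2 = 2
h=14: q̂ = 28 − 1.6·14 = 5.6; e = 6.6 − 5.6 = 1
h=15: q̂ = 28 − 1.6·15 = 4; e = 3 − 4 = -1
h=16: q̂ = 28 − 1.6·16 = 2.4; e = 4.4 − 2.4 = 2
Signs: + + − − − + + − +
Runs: +×2, −×3, +×2, −×1, +×1 → 5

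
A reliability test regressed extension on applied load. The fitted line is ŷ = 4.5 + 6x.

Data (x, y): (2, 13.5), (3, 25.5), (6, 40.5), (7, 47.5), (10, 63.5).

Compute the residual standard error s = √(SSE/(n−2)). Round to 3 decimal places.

x=2: ŷ = 4.5 + 6·2 = 16.5; r = 13.5 − 16.5 = -3
x=3: ŷ = 4.5 + 6·3 = 22.5; r = 25.5 − 22.5 = 3
x=6: ŷ = 4.5 + 6·6 = 40.5; r = 40.5 − 40.5 = 0
x=7: ŷ = 4.5 + 6·7 = 46.5; r = 47.5 − 46.5 = 1
x=10: ŷ = 4.5 + 6·10 = 64.5; r = 63.5 − 64.5 = -1
SSE = 9 + 9 + 0 + 1 + 1 = 20
s = √(20/3) = √6.66667 ≈ 2.582

s = 2.582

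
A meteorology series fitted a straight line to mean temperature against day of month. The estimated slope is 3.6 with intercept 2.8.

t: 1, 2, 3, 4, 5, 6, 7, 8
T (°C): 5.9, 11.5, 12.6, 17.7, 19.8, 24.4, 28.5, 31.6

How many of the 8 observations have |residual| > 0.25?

t=1: ŷ = 2.8 + 3.6·1 = 6.4; r = 5.9 − 6.4 = -0.5
t=2: ŷ = 2.8 + 3.6·2 = 10; r = 11.5 − 10 = 1.5
t=3: ŷ = 2.8 + 3.6·3 = 13.6; r = 12.6 − 13.6 = -1
t=4: ŷ = 2.8 + 3.6·4 = 17.2; r = 17.7 − 17.2 = 0.5
t=5: ŷ = 2.8 + 3.6·5 = 20.8; r = 19.8 − 20.8 = -1
t=6: ŷ = 2.8 + 3.6·6 = 24.4; r = 24.4 − 24.4 = 0
t=7: ŷ = 2.8 + 3.6·7 = 28; r = 28.5 − 28 = 0.5
t=8: ŷ = 2.8 + 3.6·8 = 31.6; r = 31.6 − 31.6 = 0
|r| > 0.25: t=1 (|r|=0.5), t=2 (|r|=1.5), t=3 (|r|=1), t=4 (|r|=0.5), t=5 (|r|=1), t=7 (|r|=0.5) → 6

6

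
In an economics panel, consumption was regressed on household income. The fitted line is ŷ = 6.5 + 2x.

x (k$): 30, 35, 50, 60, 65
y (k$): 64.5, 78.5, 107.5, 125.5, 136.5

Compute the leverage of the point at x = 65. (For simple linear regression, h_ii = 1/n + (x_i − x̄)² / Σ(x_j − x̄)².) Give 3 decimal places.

x̄ = (30 + 35 + 50 + 60 + 65)/5 = 48
Σ(x − x̄)² = 324 + 169 + 4 + 144 + 289 = 930
h = 1/5 + (17)²/930 = 0.2 + 0.310753 = 0.511

h = 0.511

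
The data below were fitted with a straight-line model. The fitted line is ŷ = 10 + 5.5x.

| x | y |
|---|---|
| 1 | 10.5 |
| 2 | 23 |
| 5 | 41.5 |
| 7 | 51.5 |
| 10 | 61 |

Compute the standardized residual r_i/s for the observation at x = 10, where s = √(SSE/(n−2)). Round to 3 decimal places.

x=1: ŷ = 10 + 5.5·1 = 15.5; r = 10.5 − 15.5 = -5
x=2: ŷ = 10 + 5.5·2 = 21; r = 23 − 21 = 2
x=5: ŷ = 10 + 5.5·5 = 37.5; r = 41.5 − 37.5 = 4
x=7: ŷ = 10 + 5.5·7 = 48.5; r = 51.5 − 48.5 = 3
x=10: ŷ = 10 + 5.5·10 = 65; r = 61 − 65 = -4
SSE = 25 + 4 + 16 + 9 + 16 = 70
s = √(70/3) = 4.83046
r/s = -4 / 4.83046 = -0.828

-0.828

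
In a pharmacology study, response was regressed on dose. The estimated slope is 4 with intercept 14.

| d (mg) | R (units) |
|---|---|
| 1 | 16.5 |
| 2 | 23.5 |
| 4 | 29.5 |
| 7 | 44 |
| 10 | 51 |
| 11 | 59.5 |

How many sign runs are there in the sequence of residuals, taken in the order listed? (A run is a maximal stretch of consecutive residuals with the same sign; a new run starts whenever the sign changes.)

6 runs

d=1: R̂ = 14 + 4·1 = 18; e = 16.5 − 18 = -1.5
d=2: R̂ = 14 + 4·2 = 22; e = 23.5 − 22 = 1.5
d=4: R̂ = 14 + 4·4 = 30; e = 29.5 − 30 = -0.5
d=7: R̂ = 14 + 4·7 = 42; e = 44 − 42 = 2
d=10: R̂ = 14 + 4·10 = 54; e = 51 − 54 = -3
d=11: R̂ = 14 + 4·11 = 58; e = 59.5 − 58 = 1.5
Signs: − + − + − +
Runs: −×1, +×1, −×1, +×1, −×1, +×1 → 6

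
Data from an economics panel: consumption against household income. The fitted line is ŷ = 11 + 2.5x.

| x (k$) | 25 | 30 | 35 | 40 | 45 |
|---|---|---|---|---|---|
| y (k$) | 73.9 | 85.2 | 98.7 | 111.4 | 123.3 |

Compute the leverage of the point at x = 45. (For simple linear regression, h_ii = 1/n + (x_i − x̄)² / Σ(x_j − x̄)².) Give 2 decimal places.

x̄ = (25 + 30 + 35 + 40 + 45)/5 = 35
Σ(x − x̄)² = 100 + 25 + 0 + 25 + 100 = 250
h = 1/5 + (10)²/250 = 0.2 + 0.4 = 0.60

h = 0.60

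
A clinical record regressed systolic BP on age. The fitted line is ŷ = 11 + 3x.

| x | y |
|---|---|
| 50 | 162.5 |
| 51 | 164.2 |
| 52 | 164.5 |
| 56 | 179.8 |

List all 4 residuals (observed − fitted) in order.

x=50: ŷ = 11 + 3·50 = 161; r = 162.5 − 161 = 1.5
x=51: ŷ = 11 + 3·51 = 164; r = 164.2 − 164 = 0.2
x=52: ŷ = 11 + 3·52 = 167; r = 164.5 − 167 = -2.5
x=56: ŷ = 11 + 3·56 = 179; r = 179.8 − 179 = 0.8

1.5, 0.2, -2.5, 0.8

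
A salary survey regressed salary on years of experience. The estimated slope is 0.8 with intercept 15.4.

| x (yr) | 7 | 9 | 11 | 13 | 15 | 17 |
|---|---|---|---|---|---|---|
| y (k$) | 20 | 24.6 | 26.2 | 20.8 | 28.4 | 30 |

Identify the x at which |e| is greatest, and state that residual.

x = 13, e = -5

x=7: ŷ = 15.4 + 0.8·7 = 21; e = 20 − 21 = -1
x=9: ŷ = 15.4 + 0.8·9 = 22.6; e = 24.6 − 22.6 = 2
x=11: ŷ = 15.4 + 0.8·11 = 24.2; e = 26.2 − 24.2 = 2
x=13: ŷ = 15.4 + 0.8·13 = 25.8; e = 20.8 − 25.8 = -5
x=15: ŷ = 15.4 + 0.8·15 = 27.4; e = 28.4 − 27.4 = 1
x=17: ŷ = 15.4 + 0.8·17 = 29; e = 30 − 29 = 1
Largest |e| is 5 at x = 13, residual -5.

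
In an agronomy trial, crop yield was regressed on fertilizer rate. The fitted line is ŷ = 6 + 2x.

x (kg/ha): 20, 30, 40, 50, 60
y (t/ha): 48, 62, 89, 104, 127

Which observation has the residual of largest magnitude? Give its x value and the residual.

x=20: ŷ = 6 + 2·20 = 46; e = 48 − 46 = 2
x=30: ŷ = 6 + 2·30 = 66; e = 62 − 66 = -4
x=40: ŷ = 6 + 2·40 = 86; e = 89 − 86 = 3
x=50: ŷ = 6 + 2·50 = 106; e = 104 − 106 = -2
x=60: ŷ = 6 + 2·60 = 126; e = 127 − 126 = 1
Largest |e| is 4 at x = 30, residual -4.

x = 30, e = -4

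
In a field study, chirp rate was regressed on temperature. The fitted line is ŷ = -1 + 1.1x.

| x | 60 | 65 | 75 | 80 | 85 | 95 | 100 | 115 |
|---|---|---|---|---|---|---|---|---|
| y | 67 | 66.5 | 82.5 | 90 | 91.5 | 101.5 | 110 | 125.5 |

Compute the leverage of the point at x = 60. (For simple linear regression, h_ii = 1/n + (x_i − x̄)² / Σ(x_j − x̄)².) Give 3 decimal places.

h = 0.375

x̄ = (60 + 65 + 75 + 80 + 85 + 95 + 100 + 115)/8 = 84.375
Σ(x − x̄)² = 594.141 + 375.391 + 87.8906 + 19.1406 + 0.390625 + 112.891 + 244.141 + 937.891 = 2371.88
h = 1/8 + (-24.375)²/2371.88 = 0.125 + 0.250494 = 0.375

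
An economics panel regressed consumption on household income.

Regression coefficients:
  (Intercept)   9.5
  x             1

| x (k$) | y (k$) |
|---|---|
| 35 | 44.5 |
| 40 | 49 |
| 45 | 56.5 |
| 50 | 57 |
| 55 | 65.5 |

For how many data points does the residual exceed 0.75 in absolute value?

x=35: ŷ = 9.5 + 35 = 44.5; e = 44.5 − 44.5 = 0
x=40: ŷ = 9.5 + 40 = 49.5; e = 49 − 49.5 = -0.5
x=45: ŷ = 9.5 + 45 = 54.5; e = 56.5 − 54.5 = 2
x=50: ŷ = 9.5 + 50 = 59.5; e = 57 − 59.5 = -2.5
x=55: ŷ = 9.5 + 55 = 64.5; e = 65.5 − 64.5 = 1
|e| > 0.75: x=45 (|e|=2), x=50 (|e|=2.5), x=55 (|e|=1) → 3

3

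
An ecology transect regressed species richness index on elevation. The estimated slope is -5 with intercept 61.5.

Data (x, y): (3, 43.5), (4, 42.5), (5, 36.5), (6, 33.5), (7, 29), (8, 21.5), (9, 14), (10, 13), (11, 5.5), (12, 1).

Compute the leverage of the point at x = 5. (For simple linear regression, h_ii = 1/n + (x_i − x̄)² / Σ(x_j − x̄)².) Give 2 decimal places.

x̄ = (3 + 4 + 5 + 6 + 7 + 8 + 9 + 10 + 11 + 12)/10 = 7.5
Σ(x − x̄)² = 20.25 + 12.25 + 6.25 + 2.25 + 0.25 + 0.25 + 2.25 + 6.25 + 12.25 + 20.25 = 82.5
h = 1/10 + (-2.5)²/82.5 = 0.1 + 0.0757576 = 0.18

h = 0.18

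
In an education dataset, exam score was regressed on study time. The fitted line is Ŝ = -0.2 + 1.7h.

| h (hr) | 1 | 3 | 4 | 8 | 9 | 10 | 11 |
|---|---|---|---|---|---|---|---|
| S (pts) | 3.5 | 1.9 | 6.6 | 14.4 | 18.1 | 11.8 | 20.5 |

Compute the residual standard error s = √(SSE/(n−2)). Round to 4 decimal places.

h=1: Ŝ = -0.2 + 1.7·1 = 1.5; r = 3.5 − 1.5 = 2
h=3: Ŝ = -0.2 + 1.7·3 = 4.9; r = 1.9 − 4.9 = -3
h=4: Ŝ = -0.2 + 1.7·4 = 6.6; r = 6.6 − 6.6 = 0
h=8: Ŝ = -0.2 + 1.7·8 = 13.4; r = 14.4 − 13.4 = 1
h=9: Ŝ = -0.2 + 1.7·9 = 15.1; r = 18.1 − 15.1 = 3
h=10: Ŝ = -0.2 + 1.7·10 = 16.8; r = 11.8 − 16.8 = -5
h=11: Ŝ = -0.2 + 1.7·11 = 18.5; r = 20.5 − 18.5 = 2
SSE = 4 + 9 + 0 + 1 + 9 + 25 + 4 = 52
s = √(52/5) = √10.4 ≈ 3.2249

s = 3.2249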